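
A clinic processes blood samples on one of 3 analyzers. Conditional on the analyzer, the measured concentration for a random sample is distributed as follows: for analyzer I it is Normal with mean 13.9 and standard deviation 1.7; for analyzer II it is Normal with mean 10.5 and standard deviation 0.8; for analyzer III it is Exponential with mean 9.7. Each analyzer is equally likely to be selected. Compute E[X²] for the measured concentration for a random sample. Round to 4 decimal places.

For each component E[X²] = Var + (mean)², giving I: 196.1; II: 110.89; III: 188.18.
Overall E[X²] = 0.333333·196.1 + 0.333333·110.89 + 0.333333·188.18 = 165.057.

165.0567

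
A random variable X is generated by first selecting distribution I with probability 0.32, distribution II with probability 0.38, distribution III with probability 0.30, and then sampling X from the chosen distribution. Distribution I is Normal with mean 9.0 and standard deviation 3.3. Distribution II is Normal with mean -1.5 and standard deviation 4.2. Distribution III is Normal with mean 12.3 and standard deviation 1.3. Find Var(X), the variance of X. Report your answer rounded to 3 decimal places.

Per component, I: μ=9, E[X²]=91.89; II: μ=-1.5, E[X²]=19.89; III: μ=12.3, E[X²]=152.98.
E[X] = 0.32·9 + 0.38·-1.5 + 0.3·12.3 = 6.
E[X²] = 0.32·91.89 + 0.38·19.89 + 0.3·152.98 = 82.857.
Var(X) = E[X²] − (E[X])² = 82.857 − 36 = 46.857.

46.857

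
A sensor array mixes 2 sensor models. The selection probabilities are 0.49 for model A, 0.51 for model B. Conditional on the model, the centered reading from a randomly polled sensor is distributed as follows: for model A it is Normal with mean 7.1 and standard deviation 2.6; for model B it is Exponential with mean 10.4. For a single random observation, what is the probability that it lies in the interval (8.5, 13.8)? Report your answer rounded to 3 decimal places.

Conditional on each model, P(8.5 < X < 13.8): A: 0.290145; B: 0.176327.
By total probability, P(8.5 < X < 13.8) = 0.49·0.290145 + 0.51·0.176327 = 0.232098.

0.232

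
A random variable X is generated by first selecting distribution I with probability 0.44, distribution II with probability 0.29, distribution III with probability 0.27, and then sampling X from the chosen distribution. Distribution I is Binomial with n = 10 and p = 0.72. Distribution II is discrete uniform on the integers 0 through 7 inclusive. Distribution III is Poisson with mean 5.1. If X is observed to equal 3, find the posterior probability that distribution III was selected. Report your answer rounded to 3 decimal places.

Likelihoods P(X=3 | ·): I: 0.00604345; II: 0.125; III: 0.13479.
Posterior ∝ prior × likelihood. Numerator for III: 0.27·0.13479 = 0.0363933.
Normalizing constant: 0.44·0.00604345 + 0.29·0.125 + 0.27·0.13479 = 0.0753024.
P(III | observation) = 0.0363933 / 0.0753024 = 0.483295.

0.483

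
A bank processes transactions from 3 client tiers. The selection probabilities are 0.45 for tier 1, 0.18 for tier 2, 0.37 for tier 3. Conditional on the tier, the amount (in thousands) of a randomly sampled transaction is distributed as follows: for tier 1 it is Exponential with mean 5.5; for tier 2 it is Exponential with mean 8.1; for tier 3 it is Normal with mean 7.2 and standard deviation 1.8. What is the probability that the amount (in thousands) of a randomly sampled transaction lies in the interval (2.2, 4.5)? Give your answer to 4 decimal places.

Conditional on each tier, P(2.2 < X < 4.5): 1: 0.229087; 2: 0.188402; 3: 0.0640706.
By total probability, P(2.2 < X < 4.5) = 0.45·0.229087 + 0.18·0.188402 + 0.37·0.0640706 = 0.160708.

0.1607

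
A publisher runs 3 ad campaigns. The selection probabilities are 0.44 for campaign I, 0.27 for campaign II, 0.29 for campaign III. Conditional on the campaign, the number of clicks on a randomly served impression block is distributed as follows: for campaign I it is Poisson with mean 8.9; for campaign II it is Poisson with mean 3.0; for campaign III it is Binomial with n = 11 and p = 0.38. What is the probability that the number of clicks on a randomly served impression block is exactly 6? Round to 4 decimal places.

0.0920

Conditional on each campaign, P(X = 6): I: 0.0941427; II: 0.0504094; III: 0.127439.
By total probability, P(X = 6) = 0.44·0.0941427 + 0.27·0.0504094 + 0.29·0.127439 = 0.0919906.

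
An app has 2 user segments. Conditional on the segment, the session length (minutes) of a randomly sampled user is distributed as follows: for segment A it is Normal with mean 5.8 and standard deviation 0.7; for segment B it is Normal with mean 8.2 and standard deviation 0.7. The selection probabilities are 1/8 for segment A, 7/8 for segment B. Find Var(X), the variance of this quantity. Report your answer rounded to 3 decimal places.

1.120

Per component, A: μ=5.8, E[X²]=34.13; B: μ=8.2, E[X²]=67.73.
E[X] = 0.125·5.8 + 0.875·8.2 = 7.9.
E[X²] = 0.125·34.13 + 0.875·67.73 = 63.53.
Var(X) = E[X²] − (E[X])² = 63.53 − 62.41 = 1.12.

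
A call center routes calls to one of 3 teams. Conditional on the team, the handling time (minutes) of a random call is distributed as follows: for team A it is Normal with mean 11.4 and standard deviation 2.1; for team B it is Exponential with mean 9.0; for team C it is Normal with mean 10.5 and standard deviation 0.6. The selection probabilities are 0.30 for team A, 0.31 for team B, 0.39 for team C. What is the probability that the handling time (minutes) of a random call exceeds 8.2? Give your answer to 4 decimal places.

Conditional on each team, P(X > 8.2): A: 0.936222; B: 0.402077; C: 0.999937.
By total probability, P(X > 8.2) = 0.3·0.936222 + 0.31·0.402077 + 0.39·0.999937 = 0.795486.

0.7955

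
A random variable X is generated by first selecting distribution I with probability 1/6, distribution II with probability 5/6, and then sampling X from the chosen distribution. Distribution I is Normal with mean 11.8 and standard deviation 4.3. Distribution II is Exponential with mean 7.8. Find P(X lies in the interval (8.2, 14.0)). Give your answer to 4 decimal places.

0.2352

Conditional on each component, P(8.2 < X < 14.0): I: 0.494307; II: 0.183341.
By total probability, P(8.2 < X < 14.0) = 0.166667·0.494307 + 0.833333·0.183341 = 0.235168.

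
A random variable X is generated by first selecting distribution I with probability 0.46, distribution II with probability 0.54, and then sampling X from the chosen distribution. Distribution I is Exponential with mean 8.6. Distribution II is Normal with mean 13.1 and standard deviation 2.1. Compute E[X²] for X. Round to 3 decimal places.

163.094

For each component E[X²] = Var + (mean)², giving I: 147.92; II: 176.02.
Overall E[X²] = 0.46·147.92 + 0.54·176.02 = 163.094.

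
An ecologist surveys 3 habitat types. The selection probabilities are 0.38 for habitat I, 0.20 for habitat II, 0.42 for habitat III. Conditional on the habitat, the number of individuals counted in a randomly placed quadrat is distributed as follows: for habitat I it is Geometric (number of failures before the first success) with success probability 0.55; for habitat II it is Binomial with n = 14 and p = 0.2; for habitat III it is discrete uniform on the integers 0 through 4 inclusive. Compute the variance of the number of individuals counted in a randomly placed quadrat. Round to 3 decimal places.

Per component, I: μ=0.818182, E[X²]=2.15702; II: μ=2.8, E[X²]=10.08; III: μ=2, E[X²]=6.
E[X] = 0.38·0.818182 + 0.2·2.8 + 0.42·2 = 1.71091.
E[X²] = 0.38·2.15702 + 0.2·10.08 + 0.42·6 = 5.35567.
Var(X) = E[X²] − (E[X])² = 5.35567 − 2.92721 = 2.42846.

2.428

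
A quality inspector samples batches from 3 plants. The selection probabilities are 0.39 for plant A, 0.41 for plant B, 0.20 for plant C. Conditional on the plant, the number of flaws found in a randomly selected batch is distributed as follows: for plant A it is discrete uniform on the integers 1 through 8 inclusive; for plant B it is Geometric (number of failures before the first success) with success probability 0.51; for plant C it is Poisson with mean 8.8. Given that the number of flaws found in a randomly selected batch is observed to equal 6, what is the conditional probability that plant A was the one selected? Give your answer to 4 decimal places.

Likelihoods P(X=6 | ·): A: 0.125; B: 0.00705906; C: 0.0972237.
Posterior ∝ prior × likelihood. Numerator for A: 0.39·0.125 = 0.04875.
Normalizing constant: 0.39·0.125 + 0.41·0.00705906 + 0.2·0.0972237 = 0.071089.
P(A | observation) = 0.04875 / 0.071089 = 0.685761.

0.6858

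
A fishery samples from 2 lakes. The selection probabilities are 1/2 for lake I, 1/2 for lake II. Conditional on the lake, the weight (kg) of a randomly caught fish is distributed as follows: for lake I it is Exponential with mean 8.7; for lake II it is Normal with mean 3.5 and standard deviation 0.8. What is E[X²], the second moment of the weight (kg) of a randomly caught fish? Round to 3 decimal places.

82.135

For each component E[X²] = Var + (mean)², giving I: 151.38; II: 12.89.
Overall E[X²] = 0.5·151.38 + 0.5·12.89 = 82.135.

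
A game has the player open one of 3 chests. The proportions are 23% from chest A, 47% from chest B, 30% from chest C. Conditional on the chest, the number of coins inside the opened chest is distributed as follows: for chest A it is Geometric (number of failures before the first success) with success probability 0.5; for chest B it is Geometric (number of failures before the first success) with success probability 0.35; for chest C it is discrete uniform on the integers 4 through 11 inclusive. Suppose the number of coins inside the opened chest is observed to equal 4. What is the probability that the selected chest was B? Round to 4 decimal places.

Likelihoods P(X=4 | ·): A: 0.03125; B: 0.0624772; C: 0.125.
Posterior ∝ prior × likelihood. Numerator for B: 0.47·0.0624772 = 0.0293643.
Normalizing constant: 0.23·0.03125 + 0.47·0.0624772 + 0.3·0.125 = 0.0740518.
P(B | observation) = 0.0293643 / 0.0740518 = 0.396537.

0.3965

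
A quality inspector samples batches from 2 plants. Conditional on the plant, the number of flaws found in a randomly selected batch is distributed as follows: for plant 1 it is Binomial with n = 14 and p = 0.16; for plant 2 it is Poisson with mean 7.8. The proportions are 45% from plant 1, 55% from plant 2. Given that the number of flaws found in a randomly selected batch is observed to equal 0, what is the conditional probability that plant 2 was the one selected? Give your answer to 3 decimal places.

0.006

Likelihoods P(X=0 | ·): 1: 0.0870783; 2: 0.000409735.
Posterior ∝ prior × likelihood. Numerator for 2: 0.55·0.000409735 = 0.000225354.
Normalizing constant: 0.45·0.0870783 + 0.55·0.000409735 = 0.0394106.
P(2 | observation) = 0.000225354 / 0.0394106 = 0.00571811.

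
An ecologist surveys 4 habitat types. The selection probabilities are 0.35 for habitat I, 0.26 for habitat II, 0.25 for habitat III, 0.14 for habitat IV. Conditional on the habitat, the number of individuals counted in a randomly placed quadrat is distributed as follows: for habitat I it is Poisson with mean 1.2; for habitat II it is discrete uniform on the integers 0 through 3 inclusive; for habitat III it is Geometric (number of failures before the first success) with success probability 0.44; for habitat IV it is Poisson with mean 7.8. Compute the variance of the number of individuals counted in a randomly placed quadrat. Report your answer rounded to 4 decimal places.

7.6425

Per component, I: μ=1.2, E[X²]=2.64; II: μ=1.5, E[X²]=3.5; III: μ=1.27273, E[X²]=4.5124; IV: μ=7.8, E[X²]=68.64.
E[X] = 0.35·1.2 + 0.26·1.5 + 0.25·1.27273 + 0.14·7.8 = 2.22018.
E[X²] = 0.35·2.64 + 0.26·3.5 + 0.25·4.5124 + 0.14·68.64 = 12.5717.
Var(X) = E[X²] − (E[X])² = 12.5717 − 4.92921 = 7.64249.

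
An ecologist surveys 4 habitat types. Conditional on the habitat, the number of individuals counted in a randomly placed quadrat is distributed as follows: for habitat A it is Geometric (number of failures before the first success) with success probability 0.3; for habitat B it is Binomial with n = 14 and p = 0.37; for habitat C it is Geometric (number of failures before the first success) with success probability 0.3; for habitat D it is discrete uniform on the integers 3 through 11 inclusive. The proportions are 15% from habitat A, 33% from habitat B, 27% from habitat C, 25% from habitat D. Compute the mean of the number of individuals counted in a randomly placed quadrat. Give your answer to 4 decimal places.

Component means — A: 2.33333; B: 5.18; C: 2.33333; D: 7.
E[X] = 0.15·2.33333 + 0.33·5.18 + 0.27·2.33333 + 0.25·7 = 4.4394.

4.4394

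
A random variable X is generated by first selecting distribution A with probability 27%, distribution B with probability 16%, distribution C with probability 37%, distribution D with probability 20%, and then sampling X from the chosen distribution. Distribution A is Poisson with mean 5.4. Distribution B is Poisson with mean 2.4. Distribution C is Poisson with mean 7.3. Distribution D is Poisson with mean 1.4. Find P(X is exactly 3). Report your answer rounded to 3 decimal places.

Conditional on each component, P(X = 3): A: 0.118533; B: 0.209014; C: 0.0437993; D: 0.112777.
By total probability, P(X = 3) = 0.27·0.118533 + 0.16·0.209014 + 0.37·0.0437993 + 0.2·0.112777 = 0.104207.

0.104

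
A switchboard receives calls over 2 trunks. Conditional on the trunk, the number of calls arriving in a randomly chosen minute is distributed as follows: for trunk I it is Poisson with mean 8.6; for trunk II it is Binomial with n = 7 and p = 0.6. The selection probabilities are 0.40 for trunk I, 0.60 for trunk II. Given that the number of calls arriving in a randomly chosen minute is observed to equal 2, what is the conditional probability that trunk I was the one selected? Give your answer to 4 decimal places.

Likelihoods P(X=2 | ·): I: 0.00680823; II: 0.0774144.
Posterior ∝ prior × likelihood. Numerator for I: 0.4·0.00680823 = 0.00272329.
Normalizing constant: 0.4·0.00680823 + 0.6·0.0774144 = 0.0491719.
P(I | observation) = 0.00272329 / 0.0491719 = 0.0553831.

0.0554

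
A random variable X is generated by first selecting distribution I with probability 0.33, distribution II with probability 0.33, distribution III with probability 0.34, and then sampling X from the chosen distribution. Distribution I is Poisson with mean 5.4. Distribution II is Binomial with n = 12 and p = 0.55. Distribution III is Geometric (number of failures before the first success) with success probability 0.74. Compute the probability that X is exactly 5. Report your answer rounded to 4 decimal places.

0.1065

Conditional on each component, P(X = 5): I: 0.172821; II: 0.148945; III: 0.000879222.
By total probability, P(X = 5) = 0.33·0.172821 + 0.33·0.148945 + 0.34·0.000879222 = 0.106482.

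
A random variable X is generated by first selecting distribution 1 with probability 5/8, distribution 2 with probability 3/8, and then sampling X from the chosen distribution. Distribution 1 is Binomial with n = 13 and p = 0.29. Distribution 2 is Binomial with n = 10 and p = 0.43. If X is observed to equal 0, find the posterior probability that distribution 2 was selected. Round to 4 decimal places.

Likelihoods P(X=0 | ·): 1: 0.0116509; 2: 0.00362033.
Posterior ∝ prior × likelihood. Numerator for 2: 0.375·0.00362033 = 0.00135762.
Normalizing constant: 0.625·0.0116509 + 0.375·0.00362033 = 0.00863942.
P(2 | observation) = 0.00135762 / 0.00863942 = 0.157143.

0.1571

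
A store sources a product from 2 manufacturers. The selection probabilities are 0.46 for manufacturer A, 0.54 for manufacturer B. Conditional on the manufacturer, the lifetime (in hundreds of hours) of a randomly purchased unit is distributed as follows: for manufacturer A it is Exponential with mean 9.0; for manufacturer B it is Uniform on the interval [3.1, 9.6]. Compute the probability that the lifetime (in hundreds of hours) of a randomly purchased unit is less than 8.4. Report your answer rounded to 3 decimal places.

Conditional on each manufacturer, P(X < 8.4): A: 0.606759; B: 0.815385.
By total probability, P(X < 8.4) = 0.46·0.606759 + 0.54·0.815385 = 0.719417.

0.719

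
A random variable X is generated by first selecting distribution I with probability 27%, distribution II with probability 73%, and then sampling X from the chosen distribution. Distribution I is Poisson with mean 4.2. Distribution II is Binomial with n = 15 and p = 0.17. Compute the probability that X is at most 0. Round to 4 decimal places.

Conditional on each component, P(X ≤ 0): I: 0.0149956; II: 0.0611183.
By total probability, P(X ≤ 0) = 0.27·0.0149956 + 0.73·0.0611183 = 0.0486652.

0.0487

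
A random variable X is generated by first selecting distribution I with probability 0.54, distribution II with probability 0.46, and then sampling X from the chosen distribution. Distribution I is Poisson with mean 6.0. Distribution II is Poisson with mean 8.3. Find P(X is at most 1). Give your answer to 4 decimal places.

0.0104

Conditional on each component, P(X ≤ 1): I: 0.0173513; II: 0.00231121.
By total probability, P(X ≤ 1) = 0.54·0.0173513 + 0.46·0.00231121 = 0.0104328.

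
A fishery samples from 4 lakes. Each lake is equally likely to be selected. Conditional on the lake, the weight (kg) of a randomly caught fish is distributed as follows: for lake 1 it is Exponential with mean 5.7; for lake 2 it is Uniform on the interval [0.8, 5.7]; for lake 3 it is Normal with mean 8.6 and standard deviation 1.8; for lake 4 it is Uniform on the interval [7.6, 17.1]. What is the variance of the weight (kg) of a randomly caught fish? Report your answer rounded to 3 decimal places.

Per component, 1: μ=5.7, E[X²]=64.98; 2: μ=3.25, E[X²]=12.5633; 3: μ=8.6, E[X²]=77.2; 4: μ=12.35, E[X²]=160.043.
E[X] = 0.25·5.7 + 0.25·3.25 + 0.25·8.6 + 0.25·12.35 = 7.475.
E[X²] = 0.25·64.98 + 0.25·12.5633 + 0.25·77.2 + 0.25·160.043 = 78.6967.
Var(X) = E[X²] − (E[X])² = 78.6967 − 55.8756 = 22.821.

22.821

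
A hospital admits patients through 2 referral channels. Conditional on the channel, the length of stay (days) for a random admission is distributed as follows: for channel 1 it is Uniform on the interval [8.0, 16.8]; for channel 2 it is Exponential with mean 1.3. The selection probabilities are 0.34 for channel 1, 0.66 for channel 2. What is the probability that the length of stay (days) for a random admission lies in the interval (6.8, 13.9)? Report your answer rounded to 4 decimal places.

Conditional on each channel, P(6.8 < X < 13.9): 1: 0.670455; 2: 0.00532669.
By total probability, P(6.8 < X < 13.9) = 0.34·0.670455 + 0.66·0.00532669 = 0.23147.

0.2315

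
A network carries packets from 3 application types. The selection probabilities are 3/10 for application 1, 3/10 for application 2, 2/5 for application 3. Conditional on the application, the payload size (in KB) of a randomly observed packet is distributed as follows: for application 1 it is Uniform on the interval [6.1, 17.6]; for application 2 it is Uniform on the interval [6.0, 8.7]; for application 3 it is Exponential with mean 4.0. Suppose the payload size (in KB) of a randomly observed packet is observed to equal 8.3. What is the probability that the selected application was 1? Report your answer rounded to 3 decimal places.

Likelihoods f(8.3 | ·): 1: 0.0869565; 2: 0.37037; 3: 0.0313891.
Posterior ∝ prior × likelihood. Numerator for 1: 0.3·0.0869565 = 0.026087.
Normalizing constant: 0.3·0.0869565 + 0.3·0.37037 + 0.4·0.0313891 = 0.149754.
P(1 | observation) = 0.026087 / 0.149754 = 0.174199.

0.174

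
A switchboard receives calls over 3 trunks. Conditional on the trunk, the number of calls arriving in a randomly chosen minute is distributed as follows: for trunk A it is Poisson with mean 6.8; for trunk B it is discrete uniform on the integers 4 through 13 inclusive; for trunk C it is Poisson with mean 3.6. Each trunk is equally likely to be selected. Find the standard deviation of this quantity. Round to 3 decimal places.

Per component, A: μ=6.8, E[X²]=53.04; B: μ=8.5, E[X²]=80.5; C: μ=3.6, E[X²]=16.56.
E[X] = 0.333333·6.8 + 0.333333·8.5 + 0.333333·3.6 = 6.3.
E[X²] = 0.333333·53.04 + 0.333333·80.5 + 0.333333·16.56 = 50.0333.
Var(X) = E[X²] − (E[X])² = 50.0333 − 39.69 = 10.3433.
SD(X) = √10.3433 = 3.21611.

3.216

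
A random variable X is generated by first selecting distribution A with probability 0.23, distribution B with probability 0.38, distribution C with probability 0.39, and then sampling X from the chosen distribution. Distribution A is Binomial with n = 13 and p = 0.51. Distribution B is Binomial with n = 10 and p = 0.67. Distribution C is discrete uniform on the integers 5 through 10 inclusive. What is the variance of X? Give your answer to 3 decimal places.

2.888

Per component, A: μ=6.63, E[X²]=47.2056; B: μ=6.7, E[X²]=47.101; C: μ=7.5, E[X²]=59.1667.
E[X] = 0.23·6.63 + 0.38·6.7 + 0.39·7.5 = 6.9959.
E[X²] = 0.23·47.2056 + 0.38·47.101 + 0.39·59.1667 = 51.8307.
Var(X) = E[X²] − (E[X])² = 51.8307 − 48.9426 = 2.88805.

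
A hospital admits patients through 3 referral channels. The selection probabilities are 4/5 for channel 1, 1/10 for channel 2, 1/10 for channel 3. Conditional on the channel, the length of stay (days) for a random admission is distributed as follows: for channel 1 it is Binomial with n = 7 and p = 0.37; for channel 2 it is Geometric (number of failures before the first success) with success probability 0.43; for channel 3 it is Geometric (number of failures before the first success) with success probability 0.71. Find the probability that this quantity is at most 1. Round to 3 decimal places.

Conditional on each channel, P(X ≤ 1): 1: 0.201326; 2: 0.6751; 3: 0.9159.
By total probability, P(X ≤ 1) = 0.8·0.201326 + 0.1·0.6751 + 0.1·0.9159 = 0.320161.

0.320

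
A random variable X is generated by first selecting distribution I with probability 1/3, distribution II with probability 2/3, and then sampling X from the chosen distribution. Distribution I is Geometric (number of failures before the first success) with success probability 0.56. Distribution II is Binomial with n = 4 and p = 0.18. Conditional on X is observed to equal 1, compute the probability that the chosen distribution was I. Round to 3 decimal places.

Likelihoods P(X=1 | ·): I: 0.2464; II: 0.396985.
Posterior ∝ prior × likelihood. Numerator for I: 0.333333·0.2464 = 0.0821333.
Normalizing constant: 0.333333·0.2464 + 0.666667·0.396985 = 0.34679.
P(I | observation) = 0.0821333 / 0.34679 = 0.236839.

0.237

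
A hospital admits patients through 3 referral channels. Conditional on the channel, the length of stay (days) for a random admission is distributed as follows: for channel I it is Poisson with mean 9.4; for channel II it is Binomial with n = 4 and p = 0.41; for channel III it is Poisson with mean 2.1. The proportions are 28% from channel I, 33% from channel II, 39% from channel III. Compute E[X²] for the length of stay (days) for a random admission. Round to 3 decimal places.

31.119

For each component E[X²] = Var + (mean)², giving I: 97.76; II: 3.6572; III: 6.51.
Overall E[X²] = 0.28·97.76 + 0.33·3.6572 + 0.39·6.51 = 31.1186.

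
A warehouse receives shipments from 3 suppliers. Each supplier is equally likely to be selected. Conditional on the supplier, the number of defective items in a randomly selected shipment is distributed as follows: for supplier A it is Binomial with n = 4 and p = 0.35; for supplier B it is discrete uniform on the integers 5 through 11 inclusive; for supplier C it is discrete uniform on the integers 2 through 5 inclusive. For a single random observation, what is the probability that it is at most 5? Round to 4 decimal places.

Conditional on each supplier, P(X ≤ 5): A: 1; B: 0.142857; C: 1.
By total probability, P(X ≤ 5) = 0.333333·1 + 0.333333·0.142857 + 0.333333·1 = 0.714286.

0.7143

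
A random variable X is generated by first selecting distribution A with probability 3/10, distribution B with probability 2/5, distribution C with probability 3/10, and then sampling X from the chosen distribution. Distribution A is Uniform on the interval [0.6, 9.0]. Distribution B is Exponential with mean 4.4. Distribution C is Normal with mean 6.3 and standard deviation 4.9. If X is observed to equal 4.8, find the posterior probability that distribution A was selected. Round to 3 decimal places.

Likelihoods f(4.8 | ·): A: 0.119048; B: 0.0763434; C: 0.07769.
Posterior ∝ prior × likelihood. Numerator for A: 0.3·0.119048 = 0.0357143.
Normalizing constant: 0.3·0.119048 + 0.4·0.0763434 + 0.3·0.07769 = 0.0895586.
P(A | observation) = 0.0357143 / 0.0895586 = 0.398781.

0.399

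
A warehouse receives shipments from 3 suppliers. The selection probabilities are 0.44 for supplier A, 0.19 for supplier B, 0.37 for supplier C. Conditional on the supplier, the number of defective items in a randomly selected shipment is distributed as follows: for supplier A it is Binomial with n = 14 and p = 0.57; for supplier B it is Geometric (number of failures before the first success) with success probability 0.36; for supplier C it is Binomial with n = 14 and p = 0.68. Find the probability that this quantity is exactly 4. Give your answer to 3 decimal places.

0.022

Conditional on each supplier, P(X = 4): A: 0.0228359; B: 0.060398; C: 0.00240974.
By total probability, P(X = 4) = 0.44·0.0228359 + 0.19·0.060398 + 0.37·0.00240974 = 0.022415.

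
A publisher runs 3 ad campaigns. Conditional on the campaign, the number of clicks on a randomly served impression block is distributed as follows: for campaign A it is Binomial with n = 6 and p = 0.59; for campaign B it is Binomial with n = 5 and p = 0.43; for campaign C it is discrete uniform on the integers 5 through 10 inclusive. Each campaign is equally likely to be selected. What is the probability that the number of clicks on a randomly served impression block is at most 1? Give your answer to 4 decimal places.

Conditional on each campaign, P(X ≤ 1): A: 0.0457632; B: 0.287123; C: 0.
By total probability, P(X ≤ 1) = 0.333333·0.0457632 + 0.333333·0.287123 + 0.333333·0 = 0.110962.

0.1110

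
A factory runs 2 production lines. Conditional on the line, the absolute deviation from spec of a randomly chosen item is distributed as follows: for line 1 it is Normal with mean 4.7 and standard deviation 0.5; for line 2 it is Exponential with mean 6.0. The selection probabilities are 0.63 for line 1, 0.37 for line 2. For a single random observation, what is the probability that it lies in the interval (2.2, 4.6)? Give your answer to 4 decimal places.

Conditional on each line, P(2.2 < X < 4.6): 1: 0.42074; 2: 0.228482.
By total probability, P(2.2 < X < 4.6) = 0.63·0.42074 + 0.37·0.228482 = 0.349604.

0.3496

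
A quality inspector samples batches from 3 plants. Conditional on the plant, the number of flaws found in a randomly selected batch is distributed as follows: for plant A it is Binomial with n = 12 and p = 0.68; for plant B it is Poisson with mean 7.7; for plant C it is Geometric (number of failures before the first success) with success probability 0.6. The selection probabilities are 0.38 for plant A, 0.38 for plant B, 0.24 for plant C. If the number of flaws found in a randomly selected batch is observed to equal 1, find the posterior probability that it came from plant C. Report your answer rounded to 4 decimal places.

0.9773

Likelihoods P(X=1 | ·): A: 2.93995e-05; B: 0.00348677; C: 0.24.
Posterior ∝ prior × likelihood. Numerator for C: 0.24·0.24 = 0.0576.
Normalizing constant: 0.38·2.93995e-05 + 0.38·0.00348677 + 0.24·0.24 = 0.0589361.
P(C | observation) = 0.0576 / 0.0589361 = 0.977329.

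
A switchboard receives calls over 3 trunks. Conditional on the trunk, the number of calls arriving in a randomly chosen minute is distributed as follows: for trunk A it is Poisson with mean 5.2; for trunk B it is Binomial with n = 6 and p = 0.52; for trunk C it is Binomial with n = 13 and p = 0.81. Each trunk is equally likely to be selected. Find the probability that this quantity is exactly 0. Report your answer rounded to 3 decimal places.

0.006

Conditional on each trunk, P(X = 0): A: 0.00551656; B: 0.0122306; C: 4.2053e-10.
By total probability, P(X = 0) = 0.333333·0.00551656 + 0.333333·0.0122306 + 0.333333·4.2053e-10 = 0.00591572.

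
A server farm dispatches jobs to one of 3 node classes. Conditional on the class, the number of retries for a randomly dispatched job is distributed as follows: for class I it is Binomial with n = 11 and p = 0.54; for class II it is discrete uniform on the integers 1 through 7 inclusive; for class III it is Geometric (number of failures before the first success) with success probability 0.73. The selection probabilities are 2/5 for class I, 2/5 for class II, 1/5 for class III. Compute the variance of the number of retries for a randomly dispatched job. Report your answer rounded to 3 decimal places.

Per component, I: μ=5.94, E[X²]=38.016; II: μ=4, E[X²]=20; III: μ=0.369863, E[X²]=0.64346.
E[X] = 0.4·5.94 + 0.4·4 + 0.2·0.369863 = 4.04997.
E[X²] = 0.4·38.016 + 0.4·20 + 0.2·0.64346 = 23.3351.
Var(X) = E[X²] − (E[X])² = 23.3351 − 16.4023 = 6.93281.

6.933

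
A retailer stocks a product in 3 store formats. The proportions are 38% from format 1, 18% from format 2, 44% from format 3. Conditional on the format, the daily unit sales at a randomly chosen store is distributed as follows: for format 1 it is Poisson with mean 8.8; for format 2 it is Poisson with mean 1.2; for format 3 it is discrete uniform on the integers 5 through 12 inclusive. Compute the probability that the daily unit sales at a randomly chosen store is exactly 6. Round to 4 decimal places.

Conditional on each format, P(X = 6): 1: 0.0972237; 2: 0.00124911; 3: 0.125.
By total probability, P(X = 6) = 0.38·0.0972237 + 0.18·0.00124911 + 0.44·0.125 = 0.0921698.

0.0922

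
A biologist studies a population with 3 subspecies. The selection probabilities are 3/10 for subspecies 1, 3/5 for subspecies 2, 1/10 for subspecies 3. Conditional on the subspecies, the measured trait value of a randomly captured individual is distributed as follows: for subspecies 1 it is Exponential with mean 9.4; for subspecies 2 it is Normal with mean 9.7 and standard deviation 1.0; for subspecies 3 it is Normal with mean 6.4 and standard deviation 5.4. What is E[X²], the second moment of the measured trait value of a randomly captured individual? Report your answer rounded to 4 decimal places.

For each component E[X²] = Var + (mean)², giving 1: 176.72; 2: 95.09; 3: 70.12.
Overall E[X²] = 0.3·176.72 + 0.6·95.09 + 0.1·70.12 = 117.082.

117.0820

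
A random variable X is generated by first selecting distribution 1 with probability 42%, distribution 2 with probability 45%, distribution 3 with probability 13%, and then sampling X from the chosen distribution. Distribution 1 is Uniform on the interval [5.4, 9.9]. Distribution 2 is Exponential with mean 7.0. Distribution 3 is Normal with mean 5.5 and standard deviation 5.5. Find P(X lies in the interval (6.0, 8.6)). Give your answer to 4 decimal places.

Conditional on each component, P(6.0 < X < 8.6): 1: 0.577778; 2: 0.131662; 3: 0.177282.
By total probability, P(6.0 < X < 8.6) = 0.42·0.577778 + 0.45·0.131662 + 0.13·0.177282 = 0.324961.

0.3250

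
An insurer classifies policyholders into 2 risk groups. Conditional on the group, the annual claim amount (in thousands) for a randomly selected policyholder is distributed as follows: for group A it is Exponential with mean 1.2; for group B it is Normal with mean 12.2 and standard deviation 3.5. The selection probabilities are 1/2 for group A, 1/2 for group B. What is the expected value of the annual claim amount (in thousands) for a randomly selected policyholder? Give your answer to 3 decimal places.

6.700

Component means — A: 1.2; B: 12.2.
E[X] = 0.5·1.2 + 0.5·12.2 = 6.7.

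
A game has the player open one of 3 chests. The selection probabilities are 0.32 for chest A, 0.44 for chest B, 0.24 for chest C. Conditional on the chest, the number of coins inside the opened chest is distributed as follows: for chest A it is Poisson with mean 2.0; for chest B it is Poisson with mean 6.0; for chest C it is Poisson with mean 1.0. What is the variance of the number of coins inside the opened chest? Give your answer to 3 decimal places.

8.490

Per component, A: μ=2, E[X²]=6; B: μ=6, E[X²]=42; C: μ=1, E[X²]=2.
E[X] = 0.32·2 + 0.44·6 + 0.24·1 = 3.52.
E[X²] = 0.32·6 + 0.44·42 + 0.24·2 = 20.88.
Var(X) = E[X²] − (E[X])² = 20.88 − 12.3904 = 8.4896.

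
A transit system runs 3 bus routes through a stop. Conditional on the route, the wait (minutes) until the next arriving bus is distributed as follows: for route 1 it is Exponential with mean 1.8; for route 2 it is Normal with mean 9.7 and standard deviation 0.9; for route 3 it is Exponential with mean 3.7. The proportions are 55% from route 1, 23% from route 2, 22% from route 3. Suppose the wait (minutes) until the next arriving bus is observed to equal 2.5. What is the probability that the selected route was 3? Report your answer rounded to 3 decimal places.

0.284

Likelihoods f(2.5 | ·): 1: 0.138529; 2: 5.61363e-15; 3: 0.137517.
Posterior ∝ prior × likelihood. Numerator for 3: 0.22·0.137517 = 0.0302537.
Normalizing constant: 0.55·0.138529 + 0.23·5.61363e-15 + 0.22·0.137517 = 0.106445.
P(3 | observation) = 0.0302537 / 0.106445 = 0.28422.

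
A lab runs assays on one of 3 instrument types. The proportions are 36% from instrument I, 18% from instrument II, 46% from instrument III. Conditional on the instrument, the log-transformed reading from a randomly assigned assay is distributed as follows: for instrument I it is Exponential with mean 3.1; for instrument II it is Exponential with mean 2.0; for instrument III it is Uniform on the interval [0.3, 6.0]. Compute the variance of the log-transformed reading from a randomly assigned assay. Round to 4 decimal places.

5.6134

Per component, I: μ=3.1, E[X²]=19.22; II: μ=2, E[X²]=8; III: μ=3.15, E[X²]=12.63.
E[X] = 0.36·3.1 + 0.18·2 + 0.46·3.15 = 2.925.
E[X²] = 0.36·19.22 + 0.18·8 + 0.46·12.63 = 14.169.
Var(X) = E[X²] − (E[X])² = 14.169 − 8.55562 = 5.61338.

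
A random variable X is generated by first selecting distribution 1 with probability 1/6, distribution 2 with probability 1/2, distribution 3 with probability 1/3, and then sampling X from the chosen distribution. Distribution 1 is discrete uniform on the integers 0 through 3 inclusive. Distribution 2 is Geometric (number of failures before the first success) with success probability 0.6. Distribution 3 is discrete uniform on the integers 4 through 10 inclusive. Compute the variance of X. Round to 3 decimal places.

10.521

Per component, 1: μ=1.5, E[X²]=3.5; 2: μ=0.666667, E[X²]=1.55556; 3: μ=7, E[X²]=53.
E[X] = 0.166667·1.5 + 0.5·0.666667 + 0.333333·7 = 2.91667.
E[X²] = 0.166667·3.5 + 0.5·1.55556 + 0.333333·53 = 19.0278.
Var(X) = E[X²] − (E[X])² = 19.0278 − 8.50694 = 10.5208.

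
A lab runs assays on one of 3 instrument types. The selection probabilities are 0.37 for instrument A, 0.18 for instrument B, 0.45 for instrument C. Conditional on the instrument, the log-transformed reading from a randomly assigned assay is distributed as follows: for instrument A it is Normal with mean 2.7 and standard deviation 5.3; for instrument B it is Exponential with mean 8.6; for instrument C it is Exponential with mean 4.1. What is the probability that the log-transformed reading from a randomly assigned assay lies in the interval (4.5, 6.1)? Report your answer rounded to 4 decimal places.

Conditional on each instrument, P(4.5 < X < 6.1): A: 0.106474; B: 0.100601; C: 0.107816.
By total probability, P(4.5 < X < 6.1) = 0.37·0.106474 + 0.18·0.100601 + 0.45·0.107816 = 0.106021.

0.1060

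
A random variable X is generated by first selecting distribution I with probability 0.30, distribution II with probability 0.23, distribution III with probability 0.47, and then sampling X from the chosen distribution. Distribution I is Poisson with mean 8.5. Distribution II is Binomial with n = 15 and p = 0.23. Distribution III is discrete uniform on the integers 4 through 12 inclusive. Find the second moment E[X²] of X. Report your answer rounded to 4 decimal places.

For each component E[X²] = Var + (mean)², giving I: 80.75; II: 14.559; III: 70.6667.
Overall E[X²] = 0.3·80.75 + 0.23·14.559 + 0.47·70.6667 = 60.7869.

60.7869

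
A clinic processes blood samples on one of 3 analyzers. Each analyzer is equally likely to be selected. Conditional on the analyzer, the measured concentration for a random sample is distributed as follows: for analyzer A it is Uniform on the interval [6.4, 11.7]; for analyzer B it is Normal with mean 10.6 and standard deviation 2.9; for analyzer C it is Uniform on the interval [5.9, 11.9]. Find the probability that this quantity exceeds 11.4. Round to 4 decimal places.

0.1771

Conditional on each analyzer, P(X > 11.4): A: 0.0566038; B: 0.391327; C: 0.0833333.
By total probability, P(X > 11.4) = 0.333333·0.0566038 + 0.333333·0.391327 + 0.333333·0.0833333 = 0.177088.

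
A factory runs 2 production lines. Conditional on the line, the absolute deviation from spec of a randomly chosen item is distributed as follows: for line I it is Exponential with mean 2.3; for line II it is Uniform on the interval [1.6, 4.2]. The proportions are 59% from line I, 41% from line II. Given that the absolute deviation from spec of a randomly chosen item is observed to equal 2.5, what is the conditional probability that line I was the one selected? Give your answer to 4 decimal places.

Likelihoods f(2.5 | ·): I: 0.146627; II: 0.384615.
Posterior ∝ prior × likelihood. Numerator for I: 0.59·0.146627 = 0.0865097.
Normalizing constant: 0.59·0.146627 + 0.41·0.384615 = 0.244202.
P(I | observation) = 0.0865097 / 0.244202 = 0.354255.

0.3543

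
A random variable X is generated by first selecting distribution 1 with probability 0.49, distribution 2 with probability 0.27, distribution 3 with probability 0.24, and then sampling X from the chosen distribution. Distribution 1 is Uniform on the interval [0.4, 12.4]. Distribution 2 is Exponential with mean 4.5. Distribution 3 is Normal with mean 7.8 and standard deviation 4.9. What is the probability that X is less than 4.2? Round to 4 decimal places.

Conditional on each component, P(X < 4.2): 1: 0.316667; 2: 0.606759; 3: 0.231263.
By total probability, P(X < 4.2) = 0.49·0.316667 + 0.27·0.606759 + 0.24·0.231263 = 0.374495.

0.3745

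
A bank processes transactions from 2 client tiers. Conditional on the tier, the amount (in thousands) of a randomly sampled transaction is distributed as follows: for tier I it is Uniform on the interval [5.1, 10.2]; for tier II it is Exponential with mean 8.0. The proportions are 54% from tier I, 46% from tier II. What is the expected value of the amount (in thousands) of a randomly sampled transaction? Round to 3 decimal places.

7.811

Component means — I: 7.65; II: 8.
E[X] = 0.54·7.65 + 0.46·8 = 7.811.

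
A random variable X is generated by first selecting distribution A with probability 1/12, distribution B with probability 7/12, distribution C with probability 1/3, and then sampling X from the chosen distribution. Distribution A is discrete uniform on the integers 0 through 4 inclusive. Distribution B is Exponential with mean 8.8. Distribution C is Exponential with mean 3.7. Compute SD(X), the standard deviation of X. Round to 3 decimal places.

Per component, A: μ=2, E[X²]=6; B: μ=8.8, E[X²]=154.88; C: μ=3.7, E[X²]=27.38.
E[X] = 0.0833333·2 + 0.583333·8.8 + 0.333333·3.7 = 6.53333.
E[X²] = 0.0833333·6 + 0.583333·154.88 + 0.333333·27.38 = 99.9733.
Var(X) = E[X²] − (E[X])² = 99.9733 − 42.6844 = 57.2889.
SD(X) = √57.2889 = 7.56894.

7.569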